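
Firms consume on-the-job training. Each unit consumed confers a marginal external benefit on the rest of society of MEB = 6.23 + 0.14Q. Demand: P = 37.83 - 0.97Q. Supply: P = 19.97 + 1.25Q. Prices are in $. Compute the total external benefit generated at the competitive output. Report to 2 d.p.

Market equilibrium (private): 19.97 + 1.25Q = 37.83 - 0.97Q → Q_m = 8.0450.
Total external benefit = ∫₀^{Q_m} (6.23 + 0.14Q) dQ = 6.23×8.0450 + ½×0.14×8.0450² = 54.6509.

$54.65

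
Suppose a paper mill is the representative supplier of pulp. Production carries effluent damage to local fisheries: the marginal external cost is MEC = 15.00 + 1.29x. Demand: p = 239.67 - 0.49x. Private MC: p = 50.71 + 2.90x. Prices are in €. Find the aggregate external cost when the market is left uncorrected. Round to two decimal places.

Market equilibrium (private): 50.71 + 2.90x = 239.67 - 0.49x → x_m = 55.7404.
Total external cost = ∫₀^{x_m} (15.00 + 1.29x) dx = 15.00×55.7404 + ½×1.29×55.7404² = 2840.1160.

€2840.12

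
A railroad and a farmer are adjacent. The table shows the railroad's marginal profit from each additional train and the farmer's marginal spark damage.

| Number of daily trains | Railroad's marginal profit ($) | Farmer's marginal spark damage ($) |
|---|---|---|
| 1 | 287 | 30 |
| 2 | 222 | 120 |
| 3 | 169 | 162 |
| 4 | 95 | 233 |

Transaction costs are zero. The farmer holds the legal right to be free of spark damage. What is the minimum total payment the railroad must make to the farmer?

Efficient level: marginal profit ≥ marginal spark damage through level 3, so k* = 3.
With the farmer holding the right, the railroad must at least compensate total damage at k*: 30 + 120 + 162 = 312.

$312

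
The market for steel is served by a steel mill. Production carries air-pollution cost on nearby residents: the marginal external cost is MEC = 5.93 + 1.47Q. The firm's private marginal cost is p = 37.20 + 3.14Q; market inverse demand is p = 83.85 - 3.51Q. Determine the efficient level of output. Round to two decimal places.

Q* = 5.01

Social marginal cost = private MC + MEC = 43.13 + 4.61Q.
Set SMC = demand: 43.13 + 4.61Q = 83.85 - 3.51Q → Q* = 5.0148.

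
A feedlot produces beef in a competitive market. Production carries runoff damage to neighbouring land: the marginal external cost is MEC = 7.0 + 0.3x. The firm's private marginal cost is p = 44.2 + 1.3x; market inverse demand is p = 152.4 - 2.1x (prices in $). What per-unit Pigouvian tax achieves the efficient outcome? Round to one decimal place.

Social marginal cost = private MC + MEC = 51.2 + 1.6x.
Set SMC = demand: 51.2 + 1.6x = 152.4 - 2.1x → x* = 27.3514.
The Pigouvian tax equals MEC at x*: 7.0 + 0.3×27.3514 = 15.2054.

tax = $15.2 per unit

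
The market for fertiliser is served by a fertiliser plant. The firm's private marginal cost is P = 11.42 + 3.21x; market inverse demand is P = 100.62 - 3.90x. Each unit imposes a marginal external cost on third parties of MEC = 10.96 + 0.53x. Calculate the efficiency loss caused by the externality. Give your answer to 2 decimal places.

DWL = 20.29

Market equilibrium (private): 11.42 + 3.21x = 100.62 - 3.90x → x_m = 12.5457.
Social marginal cost = private MC + MEC = 22.38 + 3.74x.
Set SMC = demand: 22.38 + 3.74x = 100.62 - 3.90x → x* = 10.2408.
The welfare-loss triangle has base |x_m − x*| and height MEC(x_m) (the vertical gap between SMC and demand is zero at x* and MEC at x_m).
DWL = ½ × 2.3049 × 17.6092 = 20.2937.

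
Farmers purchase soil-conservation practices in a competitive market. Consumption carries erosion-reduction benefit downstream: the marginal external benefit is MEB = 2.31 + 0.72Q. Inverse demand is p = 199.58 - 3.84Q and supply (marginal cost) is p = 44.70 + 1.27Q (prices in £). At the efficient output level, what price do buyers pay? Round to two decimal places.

Social marginal benefit = demand + MEB = 201.89 - 3.12Q.
Set SMB = MC: 201.89 - 3.12Q = 44.70 + 1.27Q → Q* = 35.8064.
Consumer price on the demand curve at Q*: 199.58 − 3.84×35.8064 = 62.0834.

P = £62.08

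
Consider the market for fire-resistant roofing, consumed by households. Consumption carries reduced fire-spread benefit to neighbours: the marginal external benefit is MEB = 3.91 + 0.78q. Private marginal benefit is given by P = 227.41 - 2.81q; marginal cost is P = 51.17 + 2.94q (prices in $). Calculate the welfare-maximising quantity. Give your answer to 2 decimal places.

Social marginal benefit = demand + MEB = 231.32 - 2.03q.
Set SMB = MC: 231.32 - 2.03q = 51.17 + 2.94q → q* = 36.2475.

q* = 36.25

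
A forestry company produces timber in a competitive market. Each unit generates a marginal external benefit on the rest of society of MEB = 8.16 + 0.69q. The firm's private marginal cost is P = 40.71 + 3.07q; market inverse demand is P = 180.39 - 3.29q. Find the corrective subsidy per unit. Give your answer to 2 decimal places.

subsidy = 26.15 per unit

Social marginal cost = private MC − MEB = 32.55 + 2.38q.
Set SMC = demand: 32.55 + 2.38q = 180.39 - 3.29q → q* = 26.0741.
The Pigouvian subsidy equals MEB at q*: 8.16 + 0.69×26.0741 = 26.1511.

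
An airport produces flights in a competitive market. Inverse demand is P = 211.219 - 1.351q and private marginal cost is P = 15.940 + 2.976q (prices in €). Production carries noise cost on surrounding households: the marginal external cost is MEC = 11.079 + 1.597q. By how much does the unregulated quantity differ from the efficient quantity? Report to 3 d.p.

Market equilibrium (private): 15.940 + 2.976q = 211.219 - 1.351q → q_m = 45.1303.
Social marginal cost = private MC + MEC = 27.019 + 4.573q.
Set SMC = demand: 27.019 + 4.573q = 211.219 - 1.351q → q* = 31.0939.
Gap = |45.1303 − 31.0939| = 14.0364.

14.036 units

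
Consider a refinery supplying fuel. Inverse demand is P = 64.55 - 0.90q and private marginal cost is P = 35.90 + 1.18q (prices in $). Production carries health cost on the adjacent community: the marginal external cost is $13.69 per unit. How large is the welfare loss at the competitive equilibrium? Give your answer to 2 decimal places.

Market equilibrium (private): 35.90 + 1.18q = 64.55 - 0.90q → q_m = 13.7740.
Social marginal cost = private MC + MEC = 49.59 + 1.18q.
Set SMC = demand: 49.59 + 1.18q = 64.55 - 0.90q → q* = 7.1923.
Between q* and q_m the wedge SMC − demand runs linearly from 0 to MEC(q_m), so the loss is a triangle.
DWL = ½ × 6.5817 × 13.6900 = 45.0517.

DWL = $45.05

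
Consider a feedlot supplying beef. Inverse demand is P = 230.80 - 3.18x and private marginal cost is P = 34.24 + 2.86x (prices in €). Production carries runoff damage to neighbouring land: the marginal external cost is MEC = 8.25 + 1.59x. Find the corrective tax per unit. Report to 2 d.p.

tax = €47.49 per unit

Social marginal cost = private MC + MEC = 42.49 + 4.45x.
Set SMC = demand: 42.49 + 4.45x = 230.80 - 3.18x → x* = 24.6802.
The Pigouvian tax equals MEC at x*: 8.25 + 1.59×24.6802 = 47.4915.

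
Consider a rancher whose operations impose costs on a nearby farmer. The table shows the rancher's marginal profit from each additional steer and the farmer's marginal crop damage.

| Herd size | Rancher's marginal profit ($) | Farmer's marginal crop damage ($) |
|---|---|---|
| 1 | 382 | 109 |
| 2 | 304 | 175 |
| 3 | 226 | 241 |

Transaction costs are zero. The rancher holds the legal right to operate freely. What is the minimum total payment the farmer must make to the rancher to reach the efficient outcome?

Left alone the rancher would choose level 3 (marginal profit stays positive).
Efficient level: k* = 2 (marginal profit ≥ marginal crop damage through 2).
The farmer must at least cover the rancher's forgone profit from cutting 3→2: 226 = 226.

$226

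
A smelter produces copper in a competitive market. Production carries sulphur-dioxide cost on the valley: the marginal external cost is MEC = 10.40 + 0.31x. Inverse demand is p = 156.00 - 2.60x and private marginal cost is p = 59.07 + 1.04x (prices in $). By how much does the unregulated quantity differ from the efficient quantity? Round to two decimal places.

4.72 units

Market equilibrium (private): 59.07 + 1.04x = 156.00 - 2.60x → x_m = 26.6291.
Social marginal cost = private MC + MEC = 69.47 + 1.35x.
Set SMC = demand: 69.47 + 1.35x = 156.00 - 2.60x → x* = 21.9063.
Gap = |26.6291 − 21.9063| = 4.7228.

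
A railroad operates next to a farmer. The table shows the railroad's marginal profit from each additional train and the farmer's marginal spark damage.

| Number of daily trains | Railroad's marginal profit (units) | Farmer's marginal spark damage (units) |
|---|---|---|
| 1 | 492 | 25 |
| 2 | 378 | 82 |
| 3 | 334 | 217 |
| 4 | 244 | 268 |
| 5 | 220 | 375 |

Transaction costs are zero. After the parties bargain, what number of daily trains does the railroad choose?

3

Bargaining reaches the level where marginal profit last exceeds marginal spark damage.
That holds through level 3 (334 ≥ 217) but not at 4 (244 < 268).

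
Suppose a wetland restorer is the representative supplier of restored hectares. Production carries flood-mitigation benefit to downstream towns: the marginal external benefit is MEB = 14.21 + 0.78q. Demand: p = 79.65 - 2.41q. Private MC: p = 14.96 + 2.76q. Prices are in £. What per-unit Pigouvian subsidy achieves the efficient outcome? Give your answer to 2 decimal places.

Social marginal cost = private MC − MEB = 0.75 + 1.98q.
Set SMC = demand: 0.75 + 1.98q = 79.65 - 2.41q → q* = 17.9727.
The Pigouvian subsidy equals MEB at q*: 14.21 + 0.78×17.9727 = 28.2287.

subsidy = £28.23 per unit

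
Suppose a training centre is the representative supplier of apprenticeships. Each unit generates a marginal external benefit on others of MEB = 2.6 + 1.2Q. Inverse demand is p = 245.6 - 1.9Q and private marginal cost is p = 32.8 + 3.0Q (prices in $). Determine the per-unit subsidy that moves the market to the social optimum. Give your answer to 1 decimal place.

Social marginal cost = private MC − MEB = 30.2 + 1.8Q.
Set SMC = demand: 30.2 + 1.8Q = 245.6 - 1.9Q → Q* = 58.2162.
The Pigouvian subsidy equals MEB at Q*: 2.6 + 1.2×58.2162 = 72.4594.

subsidy = $72.5 per unit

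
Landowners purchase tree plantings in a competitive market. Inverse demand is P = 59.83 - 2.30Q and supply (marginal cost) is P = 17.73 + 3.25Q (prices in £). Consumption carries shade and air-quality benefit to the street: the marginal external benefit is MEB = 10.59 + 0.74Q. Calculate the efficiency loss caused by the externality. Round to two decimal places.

Market equilibrium (private): 17.73 + 3.25Q = 59.83 - 2.30Q → Q_m = 7.5856.
Social marginal benefit = demand + MEB = 70.42 - 1.56Q.
Set SMB = MC: 70.42 - 1.56Q = 17.73 + 3.25Q → Q* = 10.9543.
The welfare-loss triangle has base |Q_m − Q*| and height MEB(Q_m) (the vertical gap between SMB and MC is zero at Q* and MEB at Q_m).
DWL = ½ × 3.3687 × 16.2033 = 27.2920.

DWL = £27.29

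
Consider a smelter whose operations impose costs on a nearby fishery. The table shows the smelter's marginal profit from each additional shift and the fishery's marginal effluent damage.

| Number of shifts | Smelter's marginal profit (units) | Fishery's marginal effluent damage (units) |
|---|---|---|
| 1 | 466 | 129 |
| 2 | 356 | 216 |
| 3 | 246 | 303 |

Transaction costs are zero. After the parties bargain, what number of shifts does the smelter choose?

2

Bargaining reaches the level where marginal profit last exceeds marginal effluent damage.
That holds through level 2 (356 ≥ 216) but not at 3 (246 < 303).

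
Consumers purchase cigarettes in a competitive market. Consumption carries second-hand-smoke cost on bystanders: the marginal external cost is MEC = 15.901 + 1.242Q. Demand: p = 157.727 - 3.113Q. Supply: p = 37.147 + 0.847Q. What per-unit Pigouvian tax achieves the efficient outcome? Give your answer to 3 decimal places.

Social marginal benefit = demand − MEC = 141.826 - 4.355Q.
Set SMB = MC: 141.826 - 4.355Q = 37.147 + 0.847Q → Q* = 20.1228.
The Pigouvian tax equals MEC at Q*: 15.901 + 1.242×20.1228 = 40.8935.

tax = 40.894 per unit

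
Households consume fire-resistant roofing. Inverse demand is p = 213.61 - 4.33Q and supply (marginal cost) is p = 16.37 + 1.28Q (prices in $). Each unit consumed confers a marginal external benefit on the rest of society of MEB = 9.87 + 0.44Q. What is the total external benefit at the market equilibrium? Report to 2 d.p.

Market equilibrium (private): 16.37 + 1.28Q = 213.61 - 4.33Q → Q_m = 35.1586.
Total external benefit = ∫₀^{Q_m} (9.87 + 0.44Q) dQ = 9.87×35.1586 + ½×0.44×35.1586² = 618.9634.

$618.96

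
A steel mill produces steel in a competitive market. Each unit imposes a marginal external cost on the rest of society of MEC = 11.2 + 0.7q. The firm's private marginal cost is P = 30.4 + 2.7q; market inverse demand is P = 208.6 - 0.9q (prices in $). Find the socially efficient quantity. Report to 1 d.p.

Social marginal cost = private MC + MEC = 41.6 + 3.4q.
Set SMC = demand: 41.6 + 3.4q = 208.6 - 0.9q → q* = 38.8372.

q* = 38.8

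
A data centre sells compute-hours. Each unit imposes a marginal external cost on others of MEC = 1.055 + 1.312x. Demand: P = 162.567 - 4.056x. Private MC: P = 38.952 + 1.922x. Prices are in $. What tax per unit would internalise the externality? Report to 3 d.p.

tax = $23.112 per unit

Social marginal cost = private MC + MEC = 40.007 + 3.234x.
Set SMC = demand: 40.007 + 3.234x = 162.567 - 4.056x → x* = 16.8121.
The Pigouvian tax equals MEC at x*: 1.055 + 1.312×16.8121 = 23.1125.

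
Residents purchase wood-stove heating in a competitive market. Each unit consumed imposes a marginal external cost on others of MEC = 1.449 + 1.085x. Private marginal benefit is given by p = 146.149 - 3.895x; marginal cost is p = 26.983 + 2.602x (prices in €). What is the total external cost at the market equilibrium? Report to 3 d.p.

€209.084

Market equilibrium (private): 26.983 + 2.602x = 146.149 - 3.895x → x_m = 18.3417.
Total external cost = ∫₀^{x_m} (1.449 + 1.085x) dx = 1.449×18.3417 + ½×1.085×18.3417² = 209.0839.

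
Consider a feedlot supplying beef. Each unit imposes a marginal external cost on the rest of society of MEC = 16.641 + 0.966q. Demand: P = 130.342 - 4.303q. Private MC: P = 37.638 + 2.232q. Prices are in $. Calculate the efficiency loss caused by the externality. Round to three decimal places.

Market equilibrium (private): 37.638 + 2.232q = 130.342 - 4.303q → q_m = 14.1858.
Social marginal cost = private MC + MEC = 54.279 + 3.198q.
Set SMC = demand: 54.279 + 3.198q = 130.342 - 4.303q → q* = 10.1404.
Between q* and q_m the wedge SMC − demand runs linearly from 0 to MEC(q_m), so the loss is a triangle.
DWL = ½ × 4.0454 × 30.3445 = 61.3778.

DWL = $61.378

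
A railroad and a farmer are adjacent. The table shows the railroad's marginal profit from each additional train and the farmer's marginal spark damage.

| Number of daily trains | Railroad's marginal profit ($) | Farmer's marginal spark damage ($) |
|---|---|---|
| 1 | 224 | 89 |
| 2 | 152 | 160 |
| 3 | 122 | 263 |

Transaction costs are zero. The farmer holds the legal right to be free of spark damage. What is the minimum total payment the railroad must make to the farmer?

Efficient level: marginal profit ≥ marginal spark damage through level 1, so k* = 1.
With the farmer holding the right, the railroad must at least compensate total damage at k*: 89 = 89.

$89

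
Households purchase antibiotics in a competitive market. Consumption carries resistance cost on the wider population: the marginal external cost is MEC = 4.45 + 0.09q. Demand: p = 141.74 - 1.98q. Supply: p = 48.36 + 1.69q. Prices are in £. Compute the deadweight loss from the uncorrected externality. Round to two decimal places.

Market equilibrium (private): 48.36 + 1.69q = 141.74 - 1.98q → q_m = 25.4441.
Social marginal benefit = demand − MEC = 137.29 - 2.07q.
Set SMB = MC: 137.29 - 2.07q = 48.36 + 1.69q → q* = 23.6516.
Between q* and q_m the wedge MC − SMB runs linearly from 0 to MEC(q_m), so the loss is a triangle.
DWL = ½ × 1.7925 × 6.7400 = 6.0407.

DWL = £6.04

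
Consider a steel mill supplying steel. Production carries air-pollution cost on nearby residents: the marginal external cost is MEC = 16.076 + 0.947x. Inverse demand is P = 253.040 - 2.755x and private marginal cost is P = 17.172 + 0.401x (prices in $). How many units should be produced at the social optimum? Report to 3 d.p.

x* = 53.569

Social marginal cost = private MC + MEC = 33.248 + 1.348x.
Set SMC = demand: 33.248 + 1.348x = 253.040 - 2.755x → x* = 53.5686.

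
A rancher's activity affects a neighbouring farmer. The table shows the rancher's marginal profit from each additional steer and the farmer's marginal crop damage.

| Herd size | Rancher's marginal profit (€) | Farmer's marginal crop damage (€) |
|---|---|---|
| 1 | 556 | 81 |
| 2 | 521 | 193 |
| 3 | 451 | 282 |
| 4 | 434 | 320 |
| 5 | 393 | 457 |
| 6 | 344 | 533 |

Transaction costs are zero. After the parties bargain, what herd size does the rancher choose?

Bargaining reaches the level where marginal profit last exceeds marginal crop damage.
That holds through level 4 (434 ≥ 320) but not at 5 (393 < 457).

4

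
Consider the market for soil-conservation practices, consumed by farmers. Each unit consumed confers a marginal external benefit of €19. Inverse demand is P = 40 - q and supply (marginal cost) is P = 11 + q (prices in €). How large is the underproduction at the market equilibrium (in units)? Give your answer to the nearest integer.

10 units

Market equilibrium (private): 11 + q = 40 - q → q_m = 14.5000.
Social marginal benefit = demand + MEB = 59 - q.
Set SMB = MC: 59 - q = 11 + q → q* = 24.0000.
Gap = |14.5000 − 24.0000| = 9.5000.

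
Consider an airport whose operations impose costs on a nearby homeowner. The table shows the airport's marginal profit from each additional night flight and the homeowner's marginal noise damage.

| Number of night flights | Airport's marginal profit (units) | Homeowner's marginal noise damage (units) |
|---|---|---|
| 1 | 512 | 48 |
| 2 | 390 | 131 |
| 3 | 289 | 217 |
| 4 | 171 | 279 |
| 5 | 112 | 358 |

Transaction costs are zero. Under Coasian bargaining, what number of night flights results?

Bargaining reaches the level where marginal profit last exceeds marginal noise damage.
That holds through level 3 (289 ≥ 217) but not at 4 (171 < 279).

3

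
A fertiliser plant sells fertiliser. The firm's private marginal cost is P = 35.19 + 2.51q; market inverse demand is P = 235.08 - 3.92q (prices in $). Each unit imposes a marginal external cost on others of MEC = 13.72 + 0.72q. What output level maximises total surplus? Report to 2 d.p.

q* = 26.04

Social marginal cost = private MC + MEC = 48.91 + 3.23q.
Set SMC = demand: 48.91 + 3.23q = 235.08 - 3.92q → q* = 26.0378.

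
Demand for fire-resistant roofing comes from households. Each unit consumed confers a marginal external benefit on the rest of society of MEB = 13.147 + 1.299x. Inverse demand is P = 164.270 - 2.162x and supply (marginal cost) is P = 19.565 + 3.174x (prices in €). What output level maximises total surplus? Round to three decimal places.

Social marginal benefit = demand + MEB = 177.417 - 0.863x.
Set SMB = MC: 177.417 - 0.863x = 19.565 + 3.174x → x* = 39.1013.

x* = 39.101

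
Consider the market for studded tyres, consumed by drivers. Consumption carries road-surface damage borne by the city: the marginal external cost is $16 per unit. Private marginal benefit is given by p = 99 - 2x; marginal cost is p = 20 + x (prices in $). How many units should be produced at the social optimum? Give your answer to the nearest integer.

x* = 21

Social marginal benefit = demand − MEC = 83 - 2x.
Set SMB = MC: 83 - 2x = 20 + x → x* = 21.0000.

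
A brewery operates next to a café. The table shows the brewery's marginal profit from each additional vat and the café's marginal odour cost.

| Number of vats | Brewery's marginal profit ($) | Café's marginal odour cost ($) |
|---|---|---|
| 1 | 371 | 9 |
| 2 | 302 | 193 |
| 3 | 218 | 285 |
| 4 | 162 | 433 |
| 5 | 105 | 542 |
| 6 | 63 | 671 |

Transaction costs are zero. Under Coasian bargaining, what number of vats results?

Bargaining reaches the level where marginal profit last exceeds marginal odour cost.
That holds through level 2 (302 ≥ 193) but not at 3 (218 < 285).

2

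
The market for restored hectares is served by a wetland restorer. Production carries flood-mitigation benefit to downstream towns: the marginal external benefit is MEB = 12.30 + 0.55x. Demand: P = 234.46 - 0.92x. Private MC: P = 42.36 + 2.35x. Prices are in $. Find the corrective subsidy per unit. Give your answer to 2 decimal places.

subsidy = $53.63 per unit

Social marginal cost = private MC − MEB = 30.06 + 1.80x.
Set SMC = demand: 30.06 + 1.80x = 234.46 - 0.92x → x* = 75.1471.
The Pigouvian subsidy equals MEB at x*: 12.30 + 0.55×75.1471 = 53.6309.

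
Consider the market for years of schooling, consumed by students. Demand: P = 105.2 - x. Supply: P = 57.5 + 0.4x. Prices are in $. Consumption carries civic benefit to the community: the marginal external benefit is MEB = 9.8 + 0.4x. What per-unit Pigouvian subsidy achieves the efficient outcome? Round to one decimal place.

subsidy = $32.8 per unit

Social marginal benefit = demand + MEB = 115.0 - 0.6x.
Set SMB = MC: 115.0 - 0.6x = 57.5 + 0.4x → x* = 57.5000.
The Pigouvian subsidy equals MEB at x*: 9.8 + 0.4×57.5000 = 32.8000.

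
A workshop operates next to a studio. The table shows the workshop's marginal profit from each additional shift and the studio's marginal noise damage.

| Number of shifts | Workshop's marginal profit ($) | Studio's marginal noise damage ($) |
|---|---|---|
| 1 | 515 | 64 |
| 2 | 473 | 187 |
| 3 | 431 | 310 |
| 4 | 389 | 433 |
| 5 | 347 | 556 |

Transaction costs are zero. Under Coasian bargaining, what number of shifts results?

Bargaining reaches the level where marginal profit last exceeds marginal noise damage.
That holds through level 3 (431 ≥ 310) but not at 4 (389 < 433).

3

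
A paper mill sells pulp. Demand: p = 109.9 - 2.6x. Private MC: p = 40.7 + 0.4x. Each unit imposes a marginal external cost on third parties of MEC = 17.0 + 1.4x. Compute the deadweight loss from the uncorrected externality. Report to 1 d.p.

Market equilibrium (private): 40.7 + 0.4x = 109.9 - 2.6x → x_m = 23.0667.
Social marginal cost = private MC + MEC = 57.7 + 1.8x.
Set SMC = demand: 57.7 + 1.8x = 109.9 - 2.6x → x* = 11.8636.
The welfare-loss triangle has base |x_m − x*| and height MEC(x_m) (the vertical gap between SMC and demand is zero at x* and MEC at x_m).
DWL = ½ × 11.2031 × 49.2933 = 276.1189.

DWL = 276.1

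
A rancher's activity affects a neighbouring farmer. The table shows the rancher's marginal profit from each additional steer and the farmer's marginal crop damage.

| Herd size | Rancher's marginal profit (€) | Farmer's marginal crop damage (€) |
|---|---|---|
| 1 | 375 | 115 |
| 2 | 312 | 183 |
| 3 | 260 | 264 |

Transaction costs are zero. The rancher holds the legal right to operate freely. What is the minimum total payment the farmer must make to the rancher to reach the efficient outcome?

Left alone the rancher would choose level 3 (marginal profit stays positive).
Efficient level: k* = 2 (marginal profit ≥ marginal crop damage through 2).
The farmer must at least cover the rancher's forgone profit from cutting 3→2: 260 = 260.

€260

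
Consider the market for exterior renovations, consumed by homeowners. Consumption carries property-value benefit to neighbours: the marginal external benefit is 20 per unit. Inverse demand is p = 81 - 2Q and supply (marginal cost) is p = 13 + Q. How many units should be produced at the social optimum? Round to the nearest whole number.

Social marginal benefit = demand + MEB = 101 - 2Q.
Set SMB = MC: 101 - 2Q = 13 + Q → Q* = 29.3333.

Q* = 29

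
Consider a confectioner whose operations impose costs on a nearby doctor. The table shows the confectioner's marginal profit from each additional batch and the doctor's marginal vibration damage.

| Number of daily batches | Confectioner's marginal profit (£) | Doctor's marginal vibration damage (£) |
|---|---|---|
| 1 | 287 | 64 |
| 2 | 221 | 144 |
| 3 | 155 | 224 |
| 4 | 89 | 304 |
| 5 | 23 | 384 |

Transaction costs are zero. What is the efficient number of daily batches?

2

Bargaining reaches the level where marginal profit last exceeds marginal vibration damage.
That holds through level 2 (221 ≥ 144) but not at 3 (155 < 224).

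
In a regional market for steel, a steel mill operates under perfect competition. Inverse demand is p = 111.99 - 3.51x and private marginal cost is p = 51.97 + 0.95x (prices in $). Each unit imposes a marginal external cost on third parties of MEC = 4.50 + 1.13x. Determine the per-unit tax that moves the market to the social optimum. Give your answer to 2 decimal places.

tax = $15.72 per unit

Social marginal cost = private MC + MEC = 56.47 + 2.08x.
Set SMC = demand: 56.47 + 2.08x = 111.99 - 3.51x → x* = 9.9320.
The Pigouvian tax equals MEC at x*: 4.50 + 1.13×9.9320 = 15.7232.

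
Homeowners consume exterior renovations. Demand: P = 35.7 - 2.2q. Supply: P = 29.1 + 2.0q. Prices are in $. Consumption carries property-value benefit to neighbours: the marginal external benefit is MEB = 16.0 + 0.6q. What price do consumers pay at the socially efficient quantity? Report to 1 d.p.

P = $21.9

Social marginal benefit = demand + MEB = 51.7 - 1.6q.
Set SMB = MC: 51.7 - 1.6q = 29.1 + 2.0q → q* = 6.2778.
Consumer price on the demand curve at q*: 35.7 − 2.2×6.2778 = 21.8888.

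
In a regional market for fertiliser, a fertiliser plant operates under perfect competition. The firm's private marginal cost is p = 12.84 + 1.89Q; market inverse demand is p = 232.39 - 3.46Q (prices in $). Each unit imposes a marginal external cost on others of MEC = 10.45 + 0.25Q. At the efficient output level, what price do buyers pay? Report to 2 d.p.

P = $103.20

Social marginal cost = private MC + MEC = 23.29 + 2.14Q.
Set SMC = demand: 23.29 + 2.14Q = 232.39 - 3.46Q → Q* = 37.3393.
Consumer price on the demand curve at Q*: 232.39 − 3.46×37.3393 = 103.1960.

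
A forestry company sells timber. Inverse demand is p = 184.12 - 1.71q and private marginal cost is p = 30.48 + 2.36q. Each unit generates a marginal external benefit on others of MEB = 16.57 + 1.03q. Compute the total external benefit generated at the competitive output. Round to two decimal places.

1359.39

Market equilibrium (private): 30.48 + 2.36q = 184.12 - 1.71q → q_m = 37.7494.
Total external benefit = ∫₀^{q_m} (16.57 + 1.03q) dq = 16.57×37.7494 + ½×1.03×37.7494² = 1359.3914.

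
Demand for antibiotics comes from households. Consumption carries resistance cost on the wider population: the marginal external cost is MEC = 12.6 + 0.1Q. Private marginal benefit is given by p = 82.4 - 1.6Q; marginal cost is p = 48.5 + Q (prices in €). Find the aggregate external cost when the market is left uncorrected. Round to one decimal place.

€172.8

Market equilibrium (private): 48.5 + Q = 82.4 - 1.6Q → Q_m = 13.0385.
Total external cost = ∫₀^{Q_m} (12.6 + 0.1Q) dQ = 12.6×13.0385 + ½×0.1×13.0385² = 172.7852.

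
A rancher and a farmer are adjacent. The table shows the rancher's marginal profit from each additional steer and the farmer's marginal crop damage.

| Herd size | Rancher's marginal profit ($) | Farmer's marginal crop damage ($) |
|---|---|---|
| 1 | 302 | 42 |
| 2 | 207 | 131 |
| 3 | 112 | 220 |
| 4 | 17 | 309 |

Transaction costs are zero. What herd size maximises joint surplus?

Bargaining reaches the level where marginal profit last exceeds marginal crop damage.
That holds through level 2 (207 ≥ 131) but not at 3 (112 < 220).

2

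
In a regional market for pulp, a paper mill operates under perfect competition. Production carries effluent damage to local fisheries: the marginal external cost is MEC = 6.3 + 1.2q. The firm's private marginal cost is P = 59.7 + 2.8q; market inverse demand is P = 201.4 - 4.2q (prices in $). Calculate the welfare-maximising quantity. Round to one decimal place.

q* = 16.5

Social marginal cost = private MC + MEC = 66.0 + 4.0q.
Set SMC = demand: 66.0 + 4.0q = 201.4 - 4.2q → q* = 16.5122.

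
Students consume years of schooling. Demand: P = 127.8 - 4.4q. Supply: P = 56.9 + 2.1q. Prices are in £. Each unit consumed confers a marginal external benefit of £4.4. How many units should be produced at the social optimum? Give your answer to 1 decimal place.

q* = 11.6

Social marginal benefit = demand + MEB = 132.2 - 4.4q.
Set SMB = MC: 132.2 - 4.4q = 56.9 + 2.1q → q* = 11.5846.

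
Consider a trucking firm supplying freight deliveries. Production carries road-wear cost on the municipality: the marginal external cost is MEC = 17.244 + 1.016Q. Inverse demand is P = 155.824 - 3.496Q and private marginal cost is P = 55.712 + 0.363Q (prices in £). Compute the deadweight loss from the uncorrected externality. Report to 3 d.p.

Market equilibrium (private): 55.712 + 0.363Q = 155.824 - 3.496Q → Q_m = 25.9425.
Social marginal cost = private MC + MEC = 72.956 + 1.379Q.
Set SMC = demand: 72.956 + 1.379Q = 155.824 - 3.496Q → Q* = 16.9986.
The loss is the area between SMC and demand from Q* to Q_m; with linear curves that's a triangle of height MEC(Q_m).
DWL = ½ × 8.9439 × 43.6016 = 194.9842.

DWL = £194.984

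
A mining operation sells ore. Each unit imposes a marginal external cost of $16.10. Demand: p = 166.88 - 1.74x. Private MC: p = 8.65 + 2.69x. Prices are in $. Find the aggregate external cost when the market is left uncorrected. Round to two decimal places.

$575.06

Market equilibrium (private): 8.65 + 2.69x = 166.88 - 1.74x → x_m = 35.7178.
Total external cost = MEC × x_m = 16.10 × 35.7178 = 575.0566.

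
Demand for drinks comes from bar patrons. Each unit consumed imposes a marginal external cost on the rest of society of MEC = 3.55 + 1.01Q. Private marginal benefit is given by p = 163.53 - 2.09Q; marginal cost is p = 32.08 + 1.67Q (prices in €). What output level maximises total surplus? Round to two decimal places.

Q* = 26.81

Social marginal benefit = demand − MEC = 159.98 - 3.10Q.
Set SMB = MC: 159.98 - 3.10Q = 32.08 + 1.67Q → Q* = 26.8134.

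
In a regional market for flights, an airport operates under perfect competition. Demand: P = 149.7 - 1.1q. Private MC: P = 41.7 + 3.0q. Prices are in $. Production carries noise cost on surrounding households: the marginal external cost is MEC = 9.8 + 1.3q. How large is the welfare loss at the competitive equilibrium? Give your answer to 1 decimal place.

Market equilibrium (private): 41.7 + 3.0q = 149.7 - 1.1q → q_m = 26.3415.
Social marginal cost = private MC + MEC = 51.5 + 4.3q.
Set SMC = demand: 51.5 + 4.3q = 149.7 - 1.1q → q* = 18.1852.
Between q* and q_m the wedge SMC − demand runs linearly from 0 to MEC(q_m), so the loss is a triangle.
DWL = ½ × 8.1563 × 44.0439 = 179.6176.

DWL = $179.6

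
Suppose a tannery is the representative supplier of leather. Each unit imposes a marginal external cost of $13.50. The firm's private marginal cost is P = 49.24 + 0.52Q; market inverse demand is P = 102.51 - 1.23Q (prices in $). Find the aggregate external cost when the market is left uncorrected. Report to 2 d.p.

Market equilibrium (private): 49.24 + 0.52Q = 102.51 - 1.23Q → Q_m = 30.4400.
Total external cost = MEC × Q_m = 13.50 × 30.4400 = 410.9400.

$410.94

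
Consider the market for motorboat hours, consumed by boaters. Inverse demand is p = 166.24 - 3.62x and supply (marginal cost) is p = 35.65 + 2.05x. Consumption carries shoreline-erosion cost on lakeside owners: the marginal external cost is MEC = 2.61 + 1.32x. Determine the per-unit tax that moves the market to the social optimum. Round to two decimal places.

tax = 26.78 per unit

Social marginal benefit = demand − MEC = 163.63 - 4.94x.
Set SMB = MC: 163.63 - 4.94x = 35.65 + 2.05x → x* = 18.3090.
The Pigouvian tax equals MEC at x*: 2.61 + 1.32×18.3090 = 26.7779.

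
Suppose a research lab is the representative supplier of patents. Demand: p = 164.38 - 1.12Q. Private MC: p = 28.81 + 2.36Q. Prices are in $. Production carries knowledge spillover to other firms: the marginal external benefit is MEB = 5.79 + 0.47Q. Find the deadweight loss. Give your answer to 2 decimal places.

DWL = $96.48

Market equilibrium (private): 28.81 + 2.36Q = 164.38 - 1.12Q → Q_m = 38.9569.
Social marginal cost = private MC − MEB = 23.02 + 1.89Q.
Set SMC = demand: 23.02 + 1.89Q = 164.38 - 1.12Q → Q* = 46.9635.
Height of the DWL triangle at Q_m is demand(Q_m) − SMC(Q_m) = MEB(Q_m) = 24.0997.
DWL = ½ × 8.0066 × 24.0997 = 96.4783.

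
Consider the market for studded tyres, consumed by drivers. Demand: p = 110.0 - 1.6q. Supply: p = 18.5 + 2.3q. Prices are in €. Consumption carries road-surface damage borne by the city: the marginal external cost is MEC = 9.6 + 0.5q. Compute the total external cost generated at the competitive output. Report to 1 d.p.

€362.8

Market equilibrium (private): 18.5 + 2.3q = 110.0 - 1.6q → q_m = 23.4615.
Total external cost = ∫₀^{q_m} (9.6 + 0.5q) dq = 9.6×23.4615 + ½×0.5×23.4615² = 362.8409.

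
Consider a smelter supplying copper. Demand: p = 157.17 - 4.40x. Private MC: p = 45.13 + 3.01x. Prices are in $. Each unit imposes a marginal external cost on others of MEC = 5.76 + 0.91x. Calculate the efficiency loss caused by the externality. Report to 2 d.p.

Market equilibrium (private): 45.13 + 3.01x = 157.17 - 4.40x → x_m = 15.1201.
Social marginal cost = private MC + MEC = 50.89 + 3.92x.
Set SMC = demand: 50.89 + 3.92x = 157.17 - 4.40x → x* = 12.7740.
The welfare-loss triangle has base |x_m − x*| and height MEC(x_m) (the vertical gap between SMC and demand is zero at x* and MEC at x_m).
DWL = ½ × 2.3461 × 19.5193 = 22.8971.

DWL = $22.90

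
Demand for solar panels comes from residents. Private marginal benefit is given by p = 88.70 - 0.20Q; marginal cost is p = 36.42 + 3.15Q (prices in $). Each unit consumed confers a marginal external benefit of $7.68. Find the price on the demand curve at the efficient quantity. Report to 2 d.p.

Social marginal benefit = demand + MEB = 96.38 - 0.20Q.
Set SMB = MC: 96.38 - 0.20Q = 36.42 + 3.15Q → Q* = 17.8985.
Consumer price on the demand curve at Q*: 88.70 − 0.20×17.8985 = 85.1203.

P = $85.12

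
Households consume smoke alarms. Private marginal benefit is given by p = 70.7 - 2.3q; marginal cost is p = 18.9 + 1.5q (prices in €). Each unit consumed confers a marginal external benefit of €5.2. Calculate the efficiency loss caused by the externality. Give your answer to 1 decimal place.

DWL = €3.6

Market equilibrium (private): 18.9 + 1.5q = 70.7 - 2.3q → q_m = 13.6316.
Social marginal benefit = demand + MEB = 75.9 - 2.3q.
Set SMB = MC: 75.9 - 2.3q = 18.9 + 1.5q → q* = 15.0000.
The welfare-loss triangle has base |q_m − q*| and height MEB(q_m) (the vertical gap between SMB and MC is zero at q* and MEB at q_m).
DWL = ½ × 1.3684 × 5.2000 = 3.5578.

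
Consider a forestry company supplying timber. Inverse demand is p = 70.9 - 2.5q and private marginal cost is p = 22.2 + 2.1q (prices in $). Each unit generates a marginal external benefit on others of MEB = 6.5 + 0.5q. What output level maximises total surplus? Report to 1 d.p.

q* = 13.5

Social marginal cost = private MC − MEB = 15.7 + 1.6q.
Set SMC = demand: 15.7 + 1.6q = 70.9 - 2.5q → q* = 13.4634.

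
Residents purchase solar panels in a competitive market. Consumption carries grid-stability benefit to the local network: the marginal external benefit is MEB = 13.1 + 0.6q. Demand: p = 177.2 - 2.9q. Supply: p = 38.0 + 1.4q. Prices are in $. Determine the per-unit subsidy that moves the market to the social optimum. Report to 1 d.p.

subsidy = $37.8 per unit

Social marginal benefit = demand + MEB = 190.3 - 2.3q.
Set SMB = MC: 190.3 - 2.3q = 38.0 + 1.4q → q* = 41.1622.
The Pigouvian subsidy equals MEB at q*: 13.1 + 0.6×41.1622 = 37.7973.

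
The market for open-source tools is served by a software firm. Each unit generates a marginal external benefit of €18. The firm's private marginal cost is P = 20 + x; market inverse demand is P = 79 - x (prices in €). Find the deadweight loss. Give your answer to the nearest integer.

DWL = €81

Market equilibrium (private): 20 + x = 79 - x → x_m = 29.5000.
Social marginal cost = private MC − MEB = 2 + x.
Set SMC = demand: 2 + x = 79 - x → x* = 38.5000.
The welfare-loss triangle has base |x_m − x*| and height MEB(x_m) (the vertical gap between SMC and demand is zero at x* and MEB at x_m).
DWL = ½ × 9.0000 × 18.0000 = 81.0000.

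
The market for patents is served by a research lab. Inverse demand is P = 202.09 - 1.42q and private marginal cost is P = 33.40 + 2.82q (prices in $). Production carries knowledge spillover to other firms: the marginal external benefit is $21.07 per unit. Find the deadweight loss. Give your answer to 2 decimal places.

Market equilibrium (private): 33.40 + 2.82q = 202.09 - 1.42q → q_m = 39.7854.
Social marginal cost = private MC − MEB = 12.33 + 2.82q.
Set SMC = demand: 12.33 + 2.82q = 202.09 - 1.42q → q* = 44.7547.
The loss is the area between SMC and demand from q* to q_m; with linear curves that's a triangle of height MEB(q_m).
DWL = ½ × 4.9693 × 21.0700 = 52.3516.

DWL = $52.35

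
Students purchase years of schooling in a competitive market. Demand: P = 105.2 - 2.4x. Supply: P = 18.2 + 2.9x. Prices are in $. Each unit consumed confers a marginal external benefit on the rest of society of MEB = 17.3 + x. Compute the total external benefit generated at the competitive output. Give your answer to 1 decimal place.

Market equilibrium (private): 18.2 + 2.9x = 105.2 - 2.4x → x_m = 16.4151.
Total external benefit = ∫₀^{x_m} (17.3 + 1.0x) dx = 17.3×16.4151 + ½×1.0×16.4151² = 418.7090.

$418.7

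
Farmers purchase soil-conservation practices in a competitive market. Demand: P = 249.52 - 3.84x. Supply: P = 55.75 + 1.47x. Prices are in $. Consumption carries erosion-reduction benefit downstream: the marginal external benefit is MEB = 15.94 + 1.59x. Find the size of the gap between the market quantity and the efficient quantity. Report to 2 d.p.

19.88 units

Market equilibrium (private): 55.75 + 1.47x = 249.52 - 3.84x → x_m = 36.4915.
Social marginal benefit = demand + MEB = 265.46 - 2.25x.
Set SMB = MC: 265.46 - 2.25x = 55.75 + 1.47x → x* = 56.3737.
Gap = |36.4915 − 56.3737| = 19.8822.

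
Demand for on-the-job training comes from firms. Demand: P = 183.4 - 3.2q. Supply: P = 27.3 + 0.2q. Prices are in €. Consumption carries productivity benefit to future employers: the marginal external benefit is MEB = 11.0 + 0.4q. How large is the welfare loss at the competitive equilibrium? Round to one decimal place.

Market equilibrium (private): 27.3 + 0.2q = 183.4 - 3.2q → q_m = 45.9118.
Social marginal benefit = demand + MEB = 194.4 - 2.8q.
Set SMB = MC: 194.4 - 2.8q = 27.3 + 0.2q → q* = 55.7000.
Between q* and q_m the wedge SMB − MC runs linearly from 0 to MEB(q_m), so the loss is a triangle.
DWL = ½ × 9.7882 × 29.3647 = 143.7138.

DWL = €143.7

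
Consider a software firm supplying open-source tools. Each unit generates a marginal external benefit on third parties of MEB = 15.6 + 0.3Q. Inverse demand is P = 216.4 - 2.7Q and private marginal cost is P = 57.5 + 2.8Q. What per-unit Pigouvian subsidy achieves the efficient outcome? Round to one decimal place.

Social marginal cost = private MC − MEB = 41.9 + 2.5Q.
Set SMC = demand: 41.9 + 2.5Q = 216.4 - 2.7Q → Q* = 33.5577.
The Pigouvian subsidy equals MEB at Q*: 15.6 + 0.3×33.5577 = 25.6673.

subsidy = 25.7 per unit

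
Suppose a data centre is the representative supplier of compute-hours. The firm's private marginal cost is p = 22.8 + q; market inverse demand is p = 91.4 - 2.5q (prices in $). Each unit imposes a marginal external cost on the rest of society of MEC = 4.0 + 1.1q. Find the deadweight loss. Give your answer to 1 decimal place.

DWL = $71.0

Market equilibrium (private): 22.8 + q = 91.4 - 2.5q → q_m = 19.6000.
Social marginal cost = private MC + MEC = 26.8 + 2.1q.
Set SMC = demand: 26.8 + 2.1q = 91.4 - 2.5q → q* = 14.0435.
Height of the DWL triangle at q_m is SMC(q_m) − demand(q_m) = MEC(q_m) = 25.5600.
DWL = ½ × 5.5565 × 25.5600 = 71.0121.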